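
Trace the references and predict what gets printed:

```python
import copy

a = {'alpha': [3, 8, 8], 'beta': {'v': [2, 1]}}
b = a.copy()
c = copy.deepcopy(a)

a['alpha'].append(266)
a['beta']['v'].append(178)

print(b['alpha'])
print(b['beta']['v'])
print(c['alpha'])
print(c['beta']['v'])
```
[3, 8, 8, 266]
[2, 1, 178]
[3, 8, 8]
[2, 1]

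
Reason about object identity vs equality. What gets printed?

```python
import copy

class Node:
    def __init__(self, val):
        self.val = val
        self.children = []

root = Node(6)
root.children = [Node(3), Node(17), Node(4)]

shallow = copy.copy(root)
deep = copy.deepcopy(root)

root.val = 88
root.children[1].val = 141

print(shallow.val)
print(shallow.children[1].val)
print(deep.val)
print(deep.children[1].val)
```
6
141
6
17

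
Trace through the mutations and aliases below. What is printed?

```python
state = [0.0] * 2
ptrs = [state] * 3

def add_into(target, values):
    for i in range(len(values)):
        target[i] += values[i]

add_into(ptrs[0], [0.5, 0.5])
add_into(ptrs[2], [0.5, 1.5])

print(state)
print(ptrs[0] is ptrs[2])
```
[1.0, 2.0]
True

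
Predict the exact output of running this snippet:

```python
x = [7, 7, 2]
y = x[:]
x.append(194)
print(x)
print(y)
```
[7, 7, 2, 194]
[7, 7, 2]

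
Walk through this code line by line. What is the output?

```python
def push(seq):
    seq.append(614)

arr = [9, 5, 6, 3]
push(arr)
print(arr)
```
[9, 5, 6, 3, 614]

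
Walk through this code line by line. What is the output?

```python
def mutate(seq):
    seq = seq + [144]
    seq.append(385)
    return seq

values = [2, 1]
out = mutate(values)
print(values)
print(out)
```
[2, 1]
[2, 1, 144, 385]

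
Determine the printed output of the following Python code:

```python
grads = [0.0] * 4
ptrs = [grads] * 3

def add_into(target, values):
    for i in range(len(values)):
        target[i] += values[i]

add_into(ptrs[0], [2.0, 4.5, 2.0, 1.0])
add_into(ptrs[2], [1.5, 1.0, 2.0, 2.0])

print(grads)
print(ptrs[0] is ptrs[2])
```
[3.5, 5.5, 4.0, 3.0]
True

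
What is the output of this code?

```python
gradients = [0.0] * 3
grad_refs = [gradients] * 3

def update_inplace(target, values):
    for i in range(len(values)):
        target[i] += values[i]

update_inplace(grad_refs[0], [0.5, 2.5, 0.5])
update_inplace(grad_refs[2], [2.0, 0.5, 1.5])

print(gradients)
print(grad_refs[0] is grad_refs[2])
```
[2.5, 3.0, 2.0]
True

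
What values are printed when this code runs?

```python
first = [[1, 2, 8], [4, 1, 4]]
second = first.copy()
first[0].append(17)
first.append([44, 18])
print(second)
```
[[1, 2, 8, 17], [4, 1, 4]]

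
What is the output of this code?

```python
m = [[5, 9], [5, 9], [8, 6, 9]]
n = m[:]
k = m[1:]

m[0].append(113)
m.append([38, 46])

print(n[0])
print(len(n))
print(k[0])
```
[5, 9, 113]
3
[5, 9]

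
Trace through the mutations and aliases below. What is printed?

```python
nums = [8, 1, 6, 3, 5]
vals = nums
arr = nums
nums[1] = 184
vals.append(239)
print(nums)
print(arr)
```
[8, 184, 6, 3, 5, 239]
[8, 184, 6, 3, 5, 239]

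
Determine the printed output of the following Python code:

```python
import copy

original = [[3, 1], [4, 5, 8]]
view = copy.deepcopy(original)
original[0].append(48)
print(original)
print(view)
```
[[3, 1, 48], [4, 5, 8]]
[[3, 1], [4, 5, 8]]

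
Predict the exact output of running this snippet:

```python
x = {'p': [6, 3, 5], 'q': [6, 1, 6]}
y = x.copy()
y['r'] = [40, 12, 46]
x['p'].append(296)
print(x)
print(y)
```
{'p': [6, 3, 5, 296], 'q': [6, 1, 6]}
{'p': [6, 3, 5, 296], 'q': [6, 1, 6], 'r': [40, 12, 46]}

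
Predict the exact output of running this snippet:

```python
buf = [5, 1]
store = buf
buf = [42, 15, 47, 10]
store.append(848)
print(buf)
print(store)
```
[42, 15, 47, 10]
[5, 1, 848]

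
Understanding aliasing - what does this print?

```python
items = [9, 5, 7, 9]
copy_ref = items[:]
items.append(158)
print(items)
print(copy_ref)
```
[9, 5, 7, 9, 158]
[9, 5, 7, 9]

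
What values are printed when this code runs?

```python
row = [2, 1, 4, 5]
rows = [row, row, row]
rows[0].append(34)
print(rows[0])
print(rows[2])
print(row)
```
[2, 1, 4, 5, 34]
[2, 1, 4, 5, 34]
[2, 1, 4, 5, 34]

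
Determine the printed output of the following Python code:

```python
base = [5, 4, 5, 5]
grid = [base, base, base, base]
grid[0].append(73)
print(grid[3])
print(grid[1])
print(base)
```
[5, 4, 5, 5, 73]
[5, 4, 5, 5, 73]
[5, 4, 5, 5, 73]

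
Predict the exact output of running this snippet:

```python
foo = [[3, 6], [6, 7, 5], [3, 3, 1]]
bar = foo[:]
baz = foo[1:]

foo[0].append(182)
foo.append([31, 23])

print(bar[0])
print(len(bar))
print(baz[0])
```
[3, 6, 182]
3
[6, 7, 5]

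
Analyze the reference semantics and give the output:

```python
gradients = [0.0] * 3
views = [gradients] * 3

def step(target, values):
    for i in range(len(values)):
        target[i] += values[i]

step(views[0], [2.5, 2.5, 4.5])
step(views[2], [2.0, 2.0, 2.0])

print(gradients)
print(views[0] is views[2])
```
[4.5, 4.5, 6.5]
True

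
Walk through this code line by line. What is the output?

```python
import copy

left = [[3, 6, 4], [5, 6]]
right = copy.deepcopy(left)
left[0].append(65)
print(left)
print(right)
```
[[3, 6, 4, 65], [5, 6]]
[[3, 6, 4], [5, 6]]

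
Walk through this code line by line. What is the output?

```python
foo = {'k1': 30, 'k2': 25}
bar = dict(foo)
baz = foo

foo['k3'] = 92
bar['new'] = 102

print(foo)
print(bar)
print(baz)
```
{'k1': 30, 'k2': 25, 'k3': 92}
{'k1': 30, 'k2': 25, 'new': 102}
{'k1': 30, 'k2': 25, 'k3': 92}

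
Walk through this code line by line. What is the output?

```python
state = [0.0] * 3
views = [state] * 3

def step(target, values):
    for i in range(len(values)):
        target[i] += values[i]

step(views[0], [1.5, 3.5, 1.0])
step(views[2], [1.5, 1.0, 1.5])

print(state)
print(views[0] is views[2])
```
[3.0, 4.5, 2.5]
True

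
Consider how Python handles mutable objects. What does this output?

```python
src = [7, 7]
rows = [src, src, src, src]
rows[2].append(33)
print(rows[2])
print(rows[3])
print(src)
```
[7, 7, 33]
[7, 7, 33]
[7, 7, 33]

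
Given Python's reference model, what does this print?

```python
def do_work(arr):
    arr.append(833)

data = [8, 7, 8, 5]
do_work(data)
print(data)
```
[8, 7, 8, 5, 833]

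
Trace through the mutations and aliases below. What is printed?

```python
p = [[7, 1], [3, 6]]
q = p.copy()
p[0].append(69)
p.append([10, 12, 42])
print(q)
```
[[7, 1, 69], [3, 6]]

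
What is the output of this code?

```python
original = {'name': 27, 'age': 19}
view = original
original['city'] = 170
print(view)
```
{'name': 27, 'age': 19, 'city': 170}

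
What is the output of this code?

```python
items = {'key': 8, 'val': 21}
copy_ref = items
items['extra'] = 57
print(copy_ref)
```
{'key': 8, 'val': 21, 'extra': 57}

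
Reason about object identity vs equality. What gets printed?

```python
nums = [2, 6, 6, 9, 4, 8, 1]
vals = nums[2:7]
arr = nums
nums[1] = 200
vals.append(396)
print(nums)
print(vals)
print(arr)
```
[2, 200, 6, 9, 4, 8, 1]
[6, 9, 4, 8, 1, 396]
[2, 200, 6, 9, 4, 8, 1]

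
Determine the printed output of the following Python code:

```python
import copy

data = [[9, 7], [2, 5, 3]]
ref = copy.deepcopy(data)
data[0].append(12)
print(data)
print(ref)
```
[[9, 7, 12], [2, 5, 3]]
[[9, 7], [2, 5, 3]]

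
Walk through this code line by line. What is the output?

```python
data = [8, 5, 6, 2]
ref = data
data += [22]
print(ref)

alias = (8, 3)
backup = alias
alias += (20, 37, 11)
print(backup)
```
[8, 5, 6, 2, 22]
(8, 3)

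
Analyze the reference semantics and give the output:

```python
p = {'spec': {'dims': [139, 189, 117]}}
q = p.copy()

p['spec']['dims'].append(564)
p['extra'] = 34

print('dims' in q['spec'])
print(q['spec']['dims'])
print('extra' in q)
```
True
[139, 189, 117, 564]
False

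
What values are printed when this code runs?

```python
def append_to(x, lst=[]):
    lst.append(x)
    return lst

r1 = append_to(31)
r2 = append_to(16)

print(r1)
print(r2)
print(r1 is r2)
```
[31, 16]
[31, 16]
True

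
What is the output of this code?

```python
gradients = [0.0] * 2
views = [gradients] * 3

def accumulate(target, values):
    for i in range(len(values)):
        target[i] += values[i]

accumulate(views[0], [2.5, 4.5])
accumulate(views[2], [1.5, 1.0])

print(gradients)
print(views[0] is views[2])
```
[4.0, 5.5]
True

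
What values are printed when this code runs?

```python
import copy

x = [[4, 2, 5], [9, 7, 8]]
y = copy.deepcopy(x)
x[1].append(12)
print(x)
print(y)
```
[[4, 2, 5], [9, 7, 8, 12]]
[[4, 2, 5], [9, 7, 8]]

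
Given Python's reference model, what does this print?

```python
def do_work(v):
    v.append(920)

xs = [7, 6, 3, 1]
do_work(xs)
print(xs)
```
[7, 6, 3, 1, 920]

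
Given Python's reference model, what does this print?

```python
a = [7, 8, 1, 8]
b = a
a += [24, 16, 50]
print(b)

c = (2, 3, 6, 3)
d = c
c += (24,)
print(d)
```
[7, 8, 1, 8, 24, 16, 50]
(2, 3, 6, 3)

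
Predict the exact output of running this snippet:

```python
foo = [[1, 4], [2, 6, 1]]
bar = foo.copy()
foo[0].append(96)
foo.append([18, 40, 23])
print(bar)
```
[[1, 4, 96], [2, 6, 1]]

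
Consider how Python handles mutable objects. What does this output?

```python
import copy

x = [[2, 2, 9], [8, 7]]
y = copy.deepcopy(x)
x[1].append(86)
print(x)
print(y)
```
[[2, 2, 9], [8, 7, 86]]
[[2, 2, 9], [8, 7]]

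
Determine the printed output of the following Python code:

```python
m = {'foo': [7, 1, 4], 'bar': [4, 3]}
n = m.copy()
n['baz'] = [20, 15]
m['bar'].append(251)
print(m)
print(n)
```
{'foo': [7, 1, 4], 'bar': [4, 3, 251]}
{'foo': [7, 1, 4], 'bar': [4, 3, 251], 'baz': [20, 15]}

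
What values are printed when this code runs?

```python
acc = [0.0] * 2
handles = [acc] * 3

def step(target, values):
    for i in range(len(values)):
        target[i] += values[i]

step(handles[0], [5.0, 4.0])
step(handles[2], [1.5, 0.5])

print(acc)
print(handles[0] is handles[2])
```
[6.5, 4.5]
True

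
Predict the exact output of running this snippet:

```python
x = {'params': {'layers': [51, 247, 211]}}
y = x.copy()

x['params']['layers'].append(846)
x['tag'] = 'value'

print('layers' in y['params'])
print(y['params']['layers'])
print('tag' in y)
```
True
[51, 247, 211, 846]
False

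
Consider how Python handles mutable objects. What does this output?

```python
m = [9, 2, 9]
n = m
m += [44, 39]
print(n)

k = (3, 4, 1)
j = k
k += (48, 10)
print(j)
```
[9, 2, 9, 44, 39]
(3, 4, 1)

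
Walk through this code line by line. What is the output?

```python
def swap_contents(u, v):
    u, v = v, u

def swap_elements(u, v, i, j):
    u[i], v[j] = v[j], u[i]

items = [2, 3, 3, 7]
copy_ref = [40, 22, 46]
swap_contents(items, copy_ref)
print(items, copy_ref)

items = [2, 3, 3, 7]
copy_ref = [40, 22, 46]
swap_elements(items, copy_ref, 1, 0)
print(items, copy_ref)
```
[2, 3, 3, 7] [40, 22, 46]
[2, 40, 3, 7] [3, 22, 46]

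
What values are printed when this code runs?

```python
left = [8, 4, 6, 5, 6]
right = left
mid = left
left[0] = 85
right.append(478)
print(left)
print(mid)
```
[85, 4, 6, 5, 6, 478]
[85, 4, 6, 5, 6, 478]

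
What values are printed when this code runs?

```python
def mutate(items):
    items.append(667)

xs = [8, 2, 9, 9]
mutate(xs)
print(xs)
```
[8, 2, 9, 9, 667]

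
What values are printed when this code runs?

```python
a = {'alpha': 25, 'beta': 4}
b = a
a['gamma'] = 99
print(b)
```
{'alpha': 25, 'beta': 4, 'gamma': 99}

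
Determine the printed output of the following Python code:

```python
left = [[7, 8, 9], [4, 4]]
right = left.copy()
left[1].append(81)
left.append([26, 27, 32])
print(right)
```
[[7, 8, 9], [4, 4, 81]]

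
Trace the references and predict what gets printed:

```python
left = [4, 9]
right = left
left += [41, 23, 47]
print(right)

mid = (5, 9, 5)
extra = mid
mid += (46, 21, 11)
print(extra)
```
[4, 9, 41, 23, 47]
(5, 9, 5)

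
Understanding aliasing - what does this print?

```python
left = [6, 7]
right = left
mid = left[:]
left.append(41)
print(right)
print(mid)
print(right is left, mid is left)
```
[6, 7, 41]
[6, 7]
True False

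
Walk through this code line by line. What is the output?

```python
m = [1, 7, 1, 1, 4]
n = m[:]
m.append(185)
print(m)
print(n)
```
[1, 7, 1, 1, 4, 185]
[1, 7, 1, 1, 4]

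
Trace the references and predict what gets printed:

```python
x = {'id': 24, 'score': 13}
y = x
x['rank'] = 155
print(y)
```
{'id': 24, 'score': 13, 'rank': 155}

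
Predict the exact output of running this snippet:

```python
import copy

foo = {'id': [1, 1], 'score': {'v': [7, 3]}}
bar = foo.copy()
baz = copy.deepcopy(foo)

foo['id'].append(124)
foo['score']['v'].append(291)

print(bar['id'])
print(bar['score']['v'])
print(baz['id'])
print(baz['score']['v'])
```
[1, 1, 124]
[7, 3, 291]
[1, 1]
[7, 3]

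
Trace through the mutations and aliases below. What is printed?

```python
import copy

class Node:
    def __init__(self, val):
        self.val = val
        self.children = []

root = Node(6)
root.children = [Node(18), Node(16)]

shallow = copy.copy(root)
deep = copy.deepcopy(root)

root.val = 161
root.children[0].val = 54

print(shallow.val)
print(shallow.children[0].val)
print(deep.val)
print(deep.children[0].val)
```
6
54
6
18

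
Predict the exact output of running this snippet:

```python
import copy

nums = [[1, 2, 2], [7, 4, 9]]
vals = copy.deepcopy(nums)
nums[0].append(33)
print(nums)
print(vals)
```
[[1, 2, 2, 33], [7, 4, 9]]
[[1, 2, 2], [7, 4, 9]]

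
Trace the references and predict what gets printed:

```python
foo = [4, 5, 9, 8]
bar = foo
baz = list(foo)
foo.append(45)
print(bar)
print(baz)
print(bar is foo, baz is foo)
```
[4, 5, 9, 8, 45]
[4, 5, 9, 8]
True False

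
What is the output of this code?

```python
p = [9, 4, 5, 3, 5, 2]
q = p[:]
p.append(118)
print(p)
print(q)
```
[9, 4, 5, 3, 5, 2, 118]
[9, 4, 5, 3, 5, 2]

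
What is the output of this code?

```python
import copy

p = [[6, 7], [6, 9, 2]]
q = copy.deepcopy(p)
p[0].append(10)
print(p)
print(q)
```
[[6, 7, 10], [6, 9, 2]]
[[6, 7], [6, 9, 2]]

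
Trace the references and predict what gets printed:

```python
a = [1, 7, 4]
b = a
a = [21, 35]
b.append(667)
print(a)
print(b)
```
[21, 35]
[1, 7, 4, 667]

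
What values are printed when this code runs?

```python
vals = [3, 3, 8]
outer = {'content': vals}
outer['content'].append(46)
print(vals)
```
[3, 3, 8, 46]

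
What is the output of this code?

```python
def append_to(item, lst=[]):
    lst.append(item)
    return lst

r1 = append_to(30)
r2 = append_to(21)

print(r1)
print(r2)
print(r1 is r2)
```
[30, 21]
[30, 21]
True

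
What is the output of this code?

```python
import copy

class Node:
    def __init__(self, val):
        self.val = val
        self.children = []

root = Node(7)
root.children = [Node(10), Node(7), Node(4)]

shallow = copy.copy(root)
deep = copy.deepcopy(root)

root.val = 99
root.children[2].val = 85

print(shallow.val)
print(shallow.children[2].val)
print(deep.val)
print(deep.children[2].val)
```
7
85
7
4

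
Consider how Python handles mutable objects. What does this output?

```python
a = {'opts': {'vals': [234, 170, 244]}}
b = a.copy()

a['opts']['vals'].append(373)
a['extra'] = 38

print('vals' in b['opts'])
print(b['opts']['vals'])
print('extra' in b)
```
True
[234, 170, 244, 373]
False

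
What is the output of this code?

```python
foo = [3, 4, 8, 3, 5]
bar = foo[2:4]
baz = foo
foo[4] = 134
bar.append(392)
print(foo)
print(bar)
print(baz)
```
[3, 4, 8, 3, 134]
[8, 3, 392]
[3, 4, 8, 3, 134]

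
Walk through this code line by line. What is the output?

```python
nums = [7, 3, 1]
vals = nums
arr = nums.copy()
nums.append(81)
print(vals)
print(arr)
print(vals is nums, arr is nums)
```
[7, 3, 1, 81]
[7, 3, 1]
True False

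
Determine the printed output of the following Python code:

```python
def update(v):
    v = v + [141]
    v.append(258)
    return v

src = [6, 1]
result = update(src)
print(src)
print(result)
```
[6, 1]
[6, 1, 141, 258]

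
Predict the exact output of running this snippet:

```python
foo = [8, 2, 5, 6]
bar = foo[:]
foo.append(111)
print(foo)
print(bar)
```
[8, 2, 5, 6, 111]
[8, 2, 5, 6]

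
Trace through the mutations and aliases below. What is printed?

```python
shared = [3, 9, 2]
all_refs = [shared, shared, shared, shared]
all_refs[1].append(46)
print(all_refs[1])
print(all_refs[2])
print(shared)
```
[3, 9, 2, 46]
[3, 9, 2, 46]
[3, 9, 2, 46]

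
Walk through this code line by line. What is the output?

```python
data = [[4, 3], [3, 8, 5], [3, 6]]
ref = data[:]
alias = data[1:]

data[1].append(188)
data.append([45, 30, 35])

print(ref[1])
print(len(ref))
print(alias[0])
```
[3, 8, 5, 188]
3
[3, 8, 5, 188]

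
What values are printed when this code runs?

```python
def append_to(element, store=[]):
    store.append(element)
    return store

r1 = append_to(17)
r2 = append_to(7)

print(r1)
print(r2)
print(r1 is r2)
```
[17, 7]
[17, 7]
True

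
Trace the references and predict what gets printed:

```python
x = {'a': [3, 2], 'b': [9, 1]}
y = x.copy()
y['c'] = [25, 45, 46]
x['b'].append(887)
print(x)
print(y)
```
{'a': [3, 2], 'b': [9, 1, 887]}
{'a': [3, 2], 'b': [9, 1, 887], 'c': [25, 45, 46]}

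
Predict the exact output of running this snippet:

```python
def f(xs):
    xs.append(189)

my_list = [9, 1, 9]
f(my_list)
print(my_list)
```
[9, 1, 9, 189]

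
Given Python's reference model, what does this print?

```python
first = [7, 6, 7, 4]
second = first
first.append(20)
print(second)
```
[7, 6, 7, 4, 20]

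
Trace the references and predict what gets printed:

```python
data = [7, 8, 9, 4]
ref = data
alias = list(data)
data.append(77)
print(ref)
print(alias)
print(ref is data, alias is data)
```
[7, 8, 9, 4, 77]
[7, 8, 9, 4]
True False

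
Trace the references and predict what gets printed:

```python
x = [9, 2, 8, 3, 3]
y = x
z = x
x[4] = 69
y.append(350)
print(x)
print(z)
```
[9, 2, 8, 3, 69, 350]
[9, 2, 8, 3, 69, 350]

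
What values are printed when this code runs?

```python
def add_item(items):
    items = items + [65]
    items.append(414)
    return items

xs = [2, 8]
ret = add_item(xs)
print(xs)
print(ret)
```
[2, 8]
[2, 8, 65, 414]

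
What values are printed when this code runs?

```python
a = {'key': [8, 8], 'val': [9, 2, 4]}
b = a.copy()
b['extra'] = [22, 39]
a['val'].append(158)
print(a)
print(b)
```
{'key': [8, 8], 'val': [9, 2, 4, 158]}
{'key': [8, 8], 'val': [9, 2, 4, 158], 'extra': [22, 39]}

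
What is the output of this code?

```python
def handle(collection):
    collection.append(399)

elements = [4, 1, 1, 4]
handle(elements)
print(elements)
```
[4, 1, 1, 4, 399]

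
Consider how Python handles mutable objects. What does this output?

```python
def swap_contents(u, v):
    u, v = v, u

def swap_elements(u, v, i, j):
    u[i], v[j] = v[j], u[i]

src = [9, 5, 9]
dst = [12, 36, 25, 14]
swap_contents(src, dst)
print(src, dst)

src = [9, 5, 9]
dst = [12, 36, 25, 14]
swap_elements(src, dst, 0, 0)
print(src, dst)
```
[9, 5, 9] [12, 36, 25, 14]
[12, 5, 9] [9, 36, 25, 14]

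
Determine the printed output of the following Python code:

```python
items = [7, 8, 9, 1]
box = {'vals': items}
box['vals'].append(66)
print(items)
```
[7, 8, 9, 1, 66]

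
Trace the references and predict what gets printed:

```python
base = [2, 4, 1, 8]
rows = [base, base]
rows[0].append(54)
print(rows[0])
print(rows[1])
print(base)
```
[2, 4, 1, 8, 54]
[2, 4, 1, 8, 54]
[2, 4, 1, 8, 54]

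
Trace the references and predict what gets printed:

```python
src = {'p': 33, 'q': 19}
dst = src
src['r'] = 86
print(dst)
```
{'p': 33, 'q': 19, 'r': 86}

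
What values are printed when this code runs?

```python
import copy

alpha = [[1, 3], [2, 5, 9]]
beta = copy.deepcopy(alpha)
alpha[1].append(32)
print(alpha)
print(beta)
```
[[1, 3], [2, 5, 9, 32]]
[[1, 3], [2, 5, 9]]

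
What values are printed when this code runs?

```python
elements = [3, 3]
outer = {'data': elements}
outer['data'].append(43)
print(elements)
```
[3, 3, 43]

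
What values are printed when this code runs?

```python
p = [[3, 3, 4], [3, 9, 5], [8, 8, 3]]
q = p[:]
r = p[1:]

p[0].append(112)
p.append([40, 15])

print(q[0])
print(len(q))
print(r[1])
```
[3, 3, 4, 112]
3
[8, 8, 3]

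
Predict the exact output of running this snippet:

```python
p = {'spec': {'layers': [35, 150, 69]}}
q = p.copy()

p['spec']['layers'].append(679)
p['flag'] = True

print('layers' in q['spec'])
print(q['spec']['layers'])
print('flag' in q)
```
True
[35, 150, 69, 679]
False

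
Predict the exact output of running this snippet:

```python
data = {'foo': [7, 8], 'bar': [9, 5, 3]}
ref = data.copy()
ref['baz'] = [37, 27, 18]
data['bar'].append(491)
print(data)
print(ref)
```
{'foo': [7, 8], 'bar': [9, 5, 3, 491]}
{'foo': [7, 8], 'bar': [9, 5, 3, 491], 'baz': [37, 27, 18]}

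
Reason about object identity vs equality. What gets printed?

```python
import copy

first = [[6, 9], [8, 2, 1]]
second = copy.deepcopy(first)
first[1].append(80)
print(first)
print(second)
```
[[6, 9], [8, 2, 1, 80]]
[[6, 9], [8, 2, 1]]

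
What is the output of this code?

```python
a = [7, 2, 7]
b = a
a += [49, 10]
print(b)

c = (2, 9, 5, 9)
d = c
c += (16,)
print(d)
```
[7, 2, 7, 49, 10]
(2, 9, 5, 9)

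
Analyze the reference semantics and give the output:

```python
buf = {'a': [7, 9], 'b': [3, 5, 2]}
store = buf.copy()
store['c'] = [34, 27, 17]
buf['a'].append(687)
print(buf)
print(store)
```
{'a': [7, 9, 687], 'b': [3, 5, 2]}
{'a': [7, 9, 687], 'b': [3, 5, 2], 'c': [34, 27, 17]}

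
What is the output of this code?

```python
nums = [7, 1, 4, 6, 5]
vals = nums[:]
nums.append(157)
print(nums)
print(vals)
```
[7, 1, 4, 6, 5, 157]
[7, 1, 4, 6, 5]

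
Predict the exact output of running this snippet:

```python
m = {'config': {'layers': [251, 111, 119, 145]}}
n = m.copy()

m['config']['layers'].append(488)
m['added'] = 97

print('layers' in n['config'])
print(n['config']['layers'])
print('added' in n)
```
True
[251, 111, 119, 145, 488]
False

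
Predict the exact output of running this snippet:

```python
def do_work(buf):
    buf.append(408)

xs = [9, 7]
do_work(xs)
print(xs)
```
[9, 7, 408]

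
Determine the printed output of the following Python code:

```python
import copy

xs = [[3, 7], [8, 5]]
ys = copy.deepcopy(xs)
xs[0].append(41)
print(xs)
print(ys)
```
[[3, 7, 41], [8, 5]]
[[3, 7], [8, 5]]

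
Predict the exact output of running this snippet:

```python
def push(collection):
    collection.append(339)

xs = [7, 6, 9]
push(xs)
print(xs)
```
[7, 6, 9, 339]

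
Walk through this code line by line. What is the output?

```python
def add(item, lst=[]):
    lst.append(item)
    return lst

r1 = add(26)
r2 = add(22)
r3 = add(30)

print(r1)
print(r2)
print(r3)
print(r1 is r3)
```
[26, 22, 30]
[26, 22, 30]
[26, 22, 30]
True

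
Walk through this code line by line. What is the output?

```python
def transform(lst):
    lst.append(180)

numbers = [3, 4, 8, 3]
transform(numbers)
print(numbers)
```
[3, 4, 8, 3, 180]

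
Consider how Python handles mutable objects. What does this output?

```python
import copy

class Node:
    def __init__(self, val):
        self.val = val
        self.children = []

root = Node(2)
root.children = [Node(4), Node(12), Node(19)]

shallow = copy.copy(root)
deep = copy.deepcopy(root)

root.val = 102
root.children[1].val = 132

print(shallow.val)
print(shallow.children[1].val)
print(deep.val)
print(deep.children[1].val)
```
2
132
2
12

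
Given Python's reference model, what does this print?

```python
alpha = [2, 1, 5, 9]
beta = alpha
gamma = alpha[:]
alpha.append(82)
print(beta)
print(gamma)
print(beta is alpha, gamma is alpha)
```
[2, 1, 5, 9, 82]
[2, 1, 5, 9]
True False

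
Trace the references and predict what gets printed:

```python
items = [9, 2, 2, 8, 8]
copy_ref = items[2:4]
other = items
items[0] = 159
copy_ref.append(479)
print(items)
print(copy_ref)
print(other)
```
[159, 2, 2, 8, 8]
[2, 8, 479]
[159, 2, 2, 8, 8]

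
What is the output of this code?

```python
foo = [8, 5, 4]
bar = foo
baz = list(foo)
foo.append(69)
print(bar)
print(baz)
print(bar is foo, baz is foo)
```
[8, 5, 4, 69]
[8, 5, 4]
True False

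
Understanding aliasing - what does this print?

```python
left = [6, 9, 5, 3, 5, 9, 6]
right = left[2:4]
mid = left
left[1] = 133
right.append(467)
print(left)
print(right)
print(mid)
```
[6, 133, 5, 3, 5, 9, 6]
[5, 3, 467]
[6, 133, 5, 3, 5, 9, 6]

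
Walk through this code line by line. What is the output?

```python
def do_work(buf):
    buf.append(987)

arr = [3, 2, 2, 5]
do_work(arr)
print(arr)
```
[3, 2, 2, 5, 987]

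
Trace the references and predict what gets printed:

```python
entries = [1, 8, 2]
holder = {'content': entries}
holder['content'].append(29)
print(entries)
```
[1, 8, 2, 29]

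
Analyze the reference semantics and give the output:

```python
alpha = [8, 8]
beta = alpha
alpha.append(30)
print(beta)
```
[8, 8, 30]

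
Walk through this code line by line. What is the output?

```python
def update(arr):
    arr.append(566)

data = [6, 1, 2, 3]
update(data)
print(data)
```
[6, 1, 2, 3, 566]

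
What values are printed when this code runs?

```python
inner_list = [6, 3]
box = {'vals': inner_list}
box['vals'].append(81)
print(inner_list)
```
[6, 3, 81]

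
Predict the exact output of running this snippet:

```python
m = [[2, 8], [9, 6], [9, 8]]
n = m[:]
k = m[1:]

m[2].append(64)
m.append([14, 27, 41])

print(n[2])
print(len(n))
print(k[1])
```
[9, 8, 64]
3
[9, 8, 64]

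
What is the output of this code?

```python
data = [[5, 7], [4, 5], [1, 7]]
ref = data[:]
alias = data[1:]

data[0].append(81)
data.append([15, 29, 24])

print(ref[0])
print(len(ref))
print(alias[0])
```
[5, 7, 81]
3
[4, 5]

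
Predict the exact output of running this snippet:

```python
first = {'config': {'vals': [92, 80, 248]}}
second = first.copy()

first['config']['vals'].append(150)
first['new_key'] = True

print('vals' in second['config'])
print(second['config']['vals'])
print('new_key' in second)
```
True
[92, 80, 248, 150]
False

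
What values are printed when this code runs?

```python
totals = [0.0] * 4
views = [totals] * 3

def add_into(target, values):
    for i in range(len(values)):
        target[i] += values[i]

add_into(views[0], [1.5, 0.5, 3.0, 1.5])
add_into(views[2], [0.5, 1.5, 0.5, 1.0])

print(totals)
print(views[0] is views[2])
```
[2.0, 2.0, 3.5, 2.5]
True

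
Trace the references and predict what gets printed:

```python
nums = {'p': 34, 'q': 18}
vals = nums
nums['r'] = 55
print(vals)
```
{'p': 34, 'q': 18, 'r': 55}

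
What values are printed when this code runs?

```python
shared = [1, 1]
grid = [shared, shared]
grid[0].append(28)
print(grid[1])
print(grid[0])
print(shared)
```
[1, 1, 28]
[1, 1, 28]
[1, 1, 28]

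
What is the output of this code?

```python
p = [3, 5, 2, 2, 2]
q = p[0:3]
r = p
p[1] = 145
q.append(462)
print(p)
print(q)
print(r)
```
[3, 145, 2, 2, 2]
[3, 5, 2, 462]
[3, 145, 2, 2, 2]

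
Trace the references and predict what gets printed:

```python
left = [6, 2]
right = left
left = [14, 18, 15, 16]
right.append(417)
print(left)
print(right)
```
[14, 18, 15, 16]
[6, 2, 417]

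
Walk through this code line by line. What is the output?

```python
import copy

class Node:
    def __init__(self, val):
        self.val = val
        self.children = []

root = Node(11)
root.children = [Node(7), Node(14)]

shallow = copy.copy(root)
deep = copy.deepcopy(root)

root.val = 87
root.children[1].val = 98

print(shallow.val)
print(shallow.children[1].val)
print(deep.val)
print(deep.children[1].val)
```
11
98
11
14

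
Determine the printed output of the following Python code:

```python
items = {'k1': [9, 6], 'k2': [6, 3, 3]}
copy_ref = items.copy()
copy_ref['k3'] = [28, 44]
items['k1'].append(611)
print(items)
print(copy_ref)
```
{'k1': [9, 6, 611], 'k2': [6, 3, 3]}
{'k1': [9, 6, 611], 'k2': [6, 3, 3], 'k3': [28, 44]}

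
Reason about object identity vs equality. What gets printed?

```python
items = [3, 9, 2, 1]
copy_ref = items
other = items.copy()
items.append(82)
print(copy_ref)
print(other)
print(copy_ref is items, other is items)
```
[3, 9, 2, 1, 82]
[3, 9, 2, 1]
True False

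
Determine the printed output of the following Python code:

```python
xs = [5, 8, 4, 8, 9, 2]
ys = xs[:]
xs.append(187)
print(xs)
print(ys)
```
[5, 8, 4, 8, 9, 2, 187]
[5, 8, 4, 8, 9, 2]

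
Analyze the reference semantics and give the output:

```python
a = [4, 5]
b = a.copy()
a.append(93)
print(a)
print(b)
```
[4, 5, 93]
[4, 5]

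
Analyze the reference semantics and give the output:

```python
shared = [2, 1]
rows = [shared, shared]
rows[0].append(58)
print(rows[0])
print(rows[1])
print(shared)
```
[2, 1, 58]
[2, 1, 58]
[2, 1, 58]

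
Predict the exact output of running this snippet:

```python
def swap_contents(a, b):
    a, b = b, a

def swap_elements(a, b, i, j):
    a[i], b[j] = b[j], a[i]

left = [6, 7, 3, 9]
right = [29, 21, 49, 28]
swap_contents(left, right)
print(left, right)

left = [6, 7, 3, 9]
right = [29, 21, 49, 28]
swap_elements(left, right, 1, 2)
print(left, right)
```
[6, 7, 3, 9] [29, 21, 49, 28]
[6, 49, 3, 9] [29, 21, 7, 28]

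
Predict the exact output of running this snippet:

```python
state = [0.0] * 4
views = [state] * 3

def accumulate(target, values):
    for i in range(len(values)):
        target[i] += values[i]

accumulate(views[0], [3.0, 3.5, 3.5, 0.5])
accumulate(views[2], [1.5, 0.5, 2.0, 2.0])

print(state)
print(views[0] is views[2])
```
[4.5, 4.0, 5.5, 2.5]
True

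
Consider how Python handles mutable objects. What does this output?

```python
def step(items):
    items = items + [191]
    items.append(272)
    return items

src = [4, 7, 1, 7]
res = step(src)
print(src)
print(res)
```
[4, 7, 1, 7]
[4, 7, 1, 7, 191, 272]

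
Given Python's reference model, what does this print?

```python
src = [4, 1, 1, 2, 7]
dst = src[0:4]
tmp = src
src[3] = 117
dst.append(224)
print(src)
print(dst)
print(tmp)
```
[4, 1, 1, 117, 7]
[4, 1, 1, 2, 224]
[4, 1, 1, 117, 7]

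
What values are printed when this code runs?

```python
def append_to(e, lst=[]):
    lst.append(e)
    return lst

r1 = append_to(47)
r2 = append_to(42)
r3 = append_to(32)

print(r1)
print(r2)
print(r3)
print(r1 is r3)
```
[47, 42, 32]
[47, 42, 32]
[47, 42, 32]
True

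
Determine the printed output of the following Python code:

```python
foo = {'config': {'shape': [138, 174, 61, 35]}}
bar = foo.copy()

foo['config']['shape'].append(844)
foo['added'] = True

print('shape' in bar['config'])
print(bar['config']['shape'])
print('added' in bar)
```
True
[138, 174, 61, 35, 844]
False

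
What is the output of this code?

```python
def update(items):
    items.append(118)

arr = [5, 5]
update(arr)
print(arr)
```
[5, 5, 118]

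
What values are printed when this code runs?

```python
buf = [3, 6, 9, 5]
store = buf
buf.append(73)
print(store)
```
[3, 6, 9, 5, 73]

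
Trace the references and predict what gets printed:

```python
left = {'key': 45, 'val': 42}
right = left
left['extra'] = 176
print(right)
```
{'key': 45, 'val': 42, 'extra': 176}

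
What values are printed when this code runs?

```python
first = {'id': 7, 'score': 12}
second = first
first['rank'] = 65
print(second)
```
{'id': 7, 'score': 12, 'rank': 65}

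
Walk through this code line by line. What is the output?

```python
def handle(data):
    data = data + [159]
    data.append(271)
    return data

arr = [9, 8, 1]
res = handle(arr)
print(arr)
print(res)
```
[9, 8, 1]
[9, 8, 1, 159, 271]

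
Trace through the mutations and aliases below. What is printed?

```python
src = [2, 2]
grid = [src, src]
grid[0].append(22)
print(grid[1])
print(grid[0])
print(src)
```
[2, 2, 22]
[2, 2, 22]
[2, 2, 22]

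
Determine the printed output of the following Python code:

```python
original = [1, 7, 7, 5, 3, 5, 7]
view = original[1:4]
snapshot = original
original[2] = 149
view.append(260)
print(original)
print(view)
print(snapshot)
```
[1, 7, 149, 5, 3, 5, 7]
[7, 7, 5, 260]
[1, 7, 149, 5, 3, 5, 7]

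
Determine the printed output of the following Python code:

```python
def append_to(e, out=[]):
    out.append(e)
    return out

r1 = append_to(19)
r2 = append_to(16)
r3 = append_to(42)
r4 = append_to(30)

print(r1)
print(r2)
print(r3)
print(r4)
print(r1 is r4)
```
[19, 16, 42, 30]
[19, 16, 42, 30]
[19, 16, 42, 30]
[19, 16, 42, 30]
True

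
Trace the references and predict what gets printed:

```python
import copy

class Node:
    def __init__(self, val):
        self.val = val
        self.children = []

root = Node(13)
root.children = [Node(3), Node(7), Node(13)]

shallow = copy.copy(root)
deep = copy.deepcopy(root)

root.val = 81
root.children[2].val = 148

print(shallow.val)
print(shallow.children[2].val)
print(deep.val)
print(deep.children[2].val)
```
13
148
13
13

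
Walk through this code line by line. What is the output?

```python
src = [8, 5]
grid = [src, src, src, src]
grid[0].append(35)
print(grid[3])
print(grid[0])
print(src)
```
[8, 5, 35]
[8, 5, 35]
[8, 5, 35]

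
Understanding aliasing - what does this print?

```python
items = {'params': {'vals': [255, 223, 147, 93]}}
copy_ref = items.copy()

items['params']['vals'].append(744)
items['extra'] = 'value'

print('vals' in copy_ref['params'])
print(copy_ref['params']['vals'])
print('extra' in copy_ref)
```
True
[255, 223, 147, 93, 744]
False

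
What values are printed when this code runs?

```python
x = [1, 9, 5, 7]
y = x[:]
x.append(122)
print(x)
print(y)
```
[1, 9, 5, 7, 122]
[1, 9, 5, 7]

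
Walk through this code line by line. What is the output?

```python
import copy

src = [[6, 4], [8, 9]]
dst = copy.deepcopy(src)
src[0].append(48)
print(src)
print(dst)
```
[[6, 4, 48], [8, 9]]
[[6, 4], [8, 9]]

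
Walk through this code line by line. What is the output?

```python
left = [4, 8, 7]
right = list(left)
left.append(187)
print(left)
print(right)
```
[4, 8, 7, 187]
[4, 8, 7]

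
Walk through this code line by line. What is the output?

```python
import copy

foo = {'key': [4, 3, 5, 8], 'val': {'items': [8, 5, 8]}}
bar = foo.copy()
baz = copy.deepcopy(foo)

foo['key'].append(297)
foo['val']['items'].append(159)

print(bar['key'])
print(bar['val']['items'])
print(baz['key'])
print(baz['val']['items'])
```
[4, 3, 5, 8, 297]
[8, 5, 8, 159]
[4, 3, 5, 8]
[8, 5, 8]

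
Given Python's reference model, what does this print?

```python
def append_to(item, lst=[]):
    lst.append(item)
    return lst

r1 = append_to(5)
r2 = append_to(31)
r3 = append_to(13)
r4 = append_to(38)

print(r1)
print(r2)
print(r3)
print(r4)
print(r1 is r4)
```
[5, 31, 13, 38]
[5, 31, 13, 38]
[5, 31, 13, 38]
[5, 31, 13, 38]
True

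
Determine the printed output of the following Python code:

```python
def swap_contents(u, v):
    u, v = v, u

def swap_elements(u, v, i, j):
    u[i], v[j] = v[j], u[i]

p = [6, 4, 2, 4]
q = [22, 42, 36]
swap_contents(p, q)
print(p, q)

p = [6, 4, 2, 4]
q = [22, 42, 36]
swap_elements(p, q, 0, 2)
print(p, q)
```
[6, 4, 2, 4] [22, 42, 36]
[36, 4, 2, 4] [22, 42, 6]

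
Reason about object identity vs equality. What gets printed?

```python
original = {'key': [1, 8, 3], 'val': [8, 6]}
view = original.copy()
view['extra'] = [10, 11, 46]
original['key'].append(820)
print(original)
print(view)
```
{'key': [1, 8, 3, 820], 'val': [8, 6]}
{'key': [1, 8, 3, 820], 'val': [8, 6], 'extra': [10, 11, 46]}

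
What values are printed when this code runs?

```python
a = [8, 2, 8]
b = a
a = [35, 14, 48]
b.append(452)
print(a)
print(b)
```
[35, 14, 48]
[8, 2, 8, 452]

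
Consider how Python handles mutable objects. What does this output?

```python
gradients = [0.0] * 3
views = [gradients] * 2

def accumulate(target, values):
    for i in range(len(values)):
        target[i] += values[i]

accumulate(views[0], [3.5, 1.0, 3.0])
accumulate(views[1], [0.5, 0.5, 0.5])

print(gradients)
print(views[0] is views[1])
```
[4.0, 1.5, 3.5]
True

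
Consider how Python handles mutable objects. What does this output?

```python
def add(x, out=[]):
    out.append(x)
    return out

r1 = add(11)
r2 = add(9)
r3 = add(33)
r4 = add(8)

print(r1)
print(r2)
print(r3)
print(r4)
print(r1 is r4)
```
[11, 9, 33, 8]
[11, 9, 33, 8]
[11, 9, 33, 8]
[11, 9, 33, 8]
True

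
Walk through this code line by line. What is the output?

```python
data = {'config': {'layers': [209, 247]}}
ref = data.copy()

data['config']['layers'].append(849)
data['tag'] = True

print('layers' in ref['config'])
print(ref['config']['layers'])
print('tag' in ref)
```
True
[209, 247, 849]
False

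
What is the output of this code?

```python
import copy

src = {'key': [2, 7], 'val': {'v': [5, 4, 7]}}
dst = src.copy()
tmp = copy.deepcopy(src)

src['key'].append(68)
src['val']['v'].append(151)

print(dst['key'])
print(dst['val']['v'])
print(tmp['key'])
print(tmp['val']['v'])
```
[2, 7, 68]
[5, 4, 7, 151]
[2, 7]
[5, 4, 7]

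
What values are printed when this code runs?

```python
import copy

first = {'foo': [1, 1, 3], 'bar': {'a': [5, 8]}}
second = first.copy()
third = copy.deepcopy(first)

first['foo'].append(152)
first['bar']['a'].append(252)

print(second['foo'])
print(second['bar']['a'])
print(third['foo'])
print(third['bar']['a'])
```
[1, 1, 3, 152]
[5, 8, 252]
[1, 1, 3]
[5, 8]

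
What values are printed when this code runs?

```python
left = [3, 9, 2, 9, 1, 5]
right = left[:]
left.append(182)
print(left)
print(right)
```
[3, 9, 2, 9, 1, 5, 182]
[3, 9, 2, 9, 1, 5]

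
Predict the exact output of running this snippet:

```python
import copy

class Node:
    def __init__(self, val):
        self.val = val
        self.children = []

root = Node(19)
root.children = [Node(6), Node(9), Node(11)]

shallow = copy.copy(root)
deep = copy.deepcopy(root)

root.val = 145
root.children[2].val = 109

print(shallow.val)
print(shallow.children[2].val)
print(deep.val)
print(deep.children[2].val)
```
19
109
19
11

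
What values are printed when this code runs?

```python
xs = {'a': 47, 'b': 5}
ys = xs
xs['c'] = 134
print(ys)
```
{'a': 47, 'b': 5, 'c': 134}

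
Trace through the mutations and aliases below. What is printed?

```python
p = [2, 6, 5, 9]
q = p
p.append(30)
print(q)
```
[2, 6, 5, 9, 30]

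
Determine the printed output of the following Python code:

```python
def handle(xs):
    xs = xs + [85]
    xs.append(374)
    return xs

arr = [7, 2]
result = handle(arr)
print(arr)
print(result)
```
[7, 2]
[7, 2, 85, 374]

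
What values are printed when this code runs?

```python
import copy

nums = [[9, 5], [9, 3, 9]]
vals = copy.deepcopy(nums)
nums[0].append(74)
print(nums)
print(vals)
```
[[9, 5, 74], [9, 3, 9]]
[[9, 5], [9, 3, 9]]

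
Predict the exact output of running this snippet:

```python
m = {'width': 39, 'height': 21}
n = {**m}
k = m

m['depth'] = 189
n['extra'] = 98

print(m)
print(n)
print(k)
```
{'width': 39, 'height': 21, 'depth': 189}
{'width': 39, 'height': 21, 'extra': 98}
{'width': 39, 'height': 21, 'depth': 189}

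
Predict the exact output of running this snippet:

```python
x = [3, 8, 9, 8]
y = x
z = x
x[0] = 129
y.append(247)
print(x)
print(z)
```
[129, 8, 9, 8, 247]
[129, 8, 9, 8, 247]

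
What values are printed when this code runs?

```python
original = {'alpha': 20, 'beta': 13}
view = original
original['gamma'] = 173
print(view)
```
{'alpha': 20, 'beta': 13, 'gamma': 173}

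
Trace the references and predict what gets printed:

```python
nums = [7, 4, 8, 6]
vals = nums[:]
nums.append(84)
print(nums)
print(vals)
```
[7, 4, 8, 6, 84]
[7, 4, 8, 6]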